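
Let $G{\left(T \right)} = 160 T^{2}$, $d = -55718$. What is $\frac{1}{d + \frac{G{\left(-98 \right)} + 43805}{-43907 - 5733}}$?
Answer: $- \frac{9928}{553484393} \approx -1.7937 \cdot 10^{-5}$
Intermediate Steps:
$\frac{1}{d + \frac{G{\left(-98 \right)} + 43805}{-43907 - 5733}} = \frac{1}{-55718 + \frac{160 \left(-98\right)^{2} + 43805}{-43907 - 5733}} = \frac{1}{-55718 + \frac{160 \cdot 9604 + 43805}{-49640}} = \frac{1}{-55718 + \left(1536640 + 43805\right) \left(- \frac{1}{49640}\right)} = \frac{1}{-55718 + 1580445 \left(- \frac{1}{49640}\right)} = \frac{1}{-55718 - \frac{316089}{9928}} = \frac{1}{- \frac{553484393}{9928}} = - \frac{9928}{553484393}$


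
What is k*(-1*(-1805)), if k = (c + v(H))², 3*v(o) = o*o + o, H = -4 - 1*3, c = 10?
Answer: 1039680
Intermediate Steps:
H = -7 (H = -4 - 3 = -7)
v(o) = o/3 + o²/3 (v(o) = (o*o + o)/3 = (o² + o)/3 = (o + o²)/3 = o/3 + o²/3)
k = 576 (k = (10 + (⅓)*(-7)*(1 - 7))² = (10 + (⅓)*(-7)*(-6))² = (10 + 14)² = 24² = 576)
k*(-1*(-1805)) = 576*(-1*(-1805)) = 576*1805 = 1039680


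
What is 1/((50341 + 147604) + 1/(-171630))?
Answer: 171630/33973300349 ≈ 5.0519e-6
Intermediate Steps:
1/((50341 + 147604) + 1/(-171630)) = 1/(197945 - 1/171630) = 1/(33973300349/171630) = 171630/33973300349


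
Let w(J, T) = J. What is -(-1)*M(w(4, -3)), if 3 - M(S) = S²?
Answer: -13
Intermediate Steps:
M(S) = 3 - S²
-(-1)*M(w(4, -3)) = -(-1)*(3 - 1*4²) = -(-1)*(3 - 1*16) = -(-1)*(3 - 16) = -(-1)*(-13) = -1*13 = -13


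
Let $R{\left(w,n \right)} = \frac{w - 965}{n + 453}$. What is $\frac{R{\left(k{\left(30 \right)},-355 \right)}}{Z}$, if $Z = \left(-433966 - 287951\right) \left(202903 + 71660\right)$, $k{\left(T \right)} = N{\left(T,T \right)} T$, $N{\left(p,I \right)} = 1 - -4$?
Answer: $\frac{815}{19424746332558} \approx 4.1957 \cdot 10^{-11}$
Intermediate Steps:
$N{\left(p,I \right)} = 5$ ($N{\left(p,I \right)} = 1 + 4 = 5$)
$k{\left(T \right)} = 5 T$
$R{\left(w,n \right)} = \frac{-965 + w}{453 + n}$
$Z = -198211697271$ ($Z = \left(-721917\right) 274563 = -198211697271$)
$\frac{R{\left(k{\left(30 \right)},-355 \right)}}{Z} = \frac{\frac{1}{453 - 355} \left(-965 + 5 \cdot 30\right)}{-198211697271} = \frac{-965 + 150}{98} \left(- \frac{1}{198211697271}\right) = \frac{1}{98} \left(-815\right) \left(- \frac{1}{198211697271}\right) = \left(- \frac{815}{98}\right) \left(- \frac{1}{198211697271}\right) = \frac{815}{19424746332558}$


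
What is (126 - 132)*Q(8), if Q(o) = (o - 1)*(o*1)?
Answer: -336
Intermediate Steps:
Q(o) = o*(-1 + o) (Q(o) = (-1 + o)*o = o*(-1 + o))
(126 - 132)*Q(8) = (126 - 132)*(8*(-1 + 8)) = -48*7 = -6*56 = -336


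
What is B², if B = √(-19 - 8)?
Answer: -27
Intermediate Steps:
B = 3*I*√3 (B = √(-27) = 3*I*√3 ≈ 5.1962*I)
B² = (3*I*√3)² = -27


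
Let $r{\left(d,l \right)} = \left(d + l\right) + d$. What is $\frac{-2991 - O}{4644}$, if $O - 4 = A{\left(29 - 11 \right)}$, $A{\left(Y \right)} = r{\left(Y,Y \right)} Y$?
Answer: $- \frac{3967}{4644} \approx -0.85422$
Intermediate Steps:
$r{\left(d,l \right)} = l + 2 d$
$A{\left(Y \right)} = 3 Y^{2}$ ($A{\left(Y \right)} = \left(Y + 2 Y\right) Y = 3 Y Y = 3 Y^{2}$)
$O = 976$ ($O = 4 + 3 \left(29 - 11\right)^{2} = 4 + 3 \cdot 18^{2} = 4 + 3 \cdot 324 = 4 + 972 = 976$)
$\frac{-2991 - O}{4644} = \frac{-2991 - 976}{4644} = \left(-2991 - 976\right) \frac{1}{4644} = \left(-3967\right) \frac{1}{4644} = - \frac{3967}{4644}$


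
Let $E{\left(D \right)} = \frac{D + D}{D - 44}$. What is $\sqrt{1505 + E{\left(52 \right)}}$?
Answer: $\sqrt{1518} \approx 38.962$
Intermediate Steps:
$E{\left(D \right)} = \frac{2 D}{-44 + D}$
$\sqrt{1505 + E{\left(52 \right)}} = \sqrt{1505 + 2 \cdot 52 \frac{1}{-44 + 52}} = \sqrt{1505 + 2 \cdot 52 \cdot \frac{1}{8}} = \sqrt{1505 + 13} = \sqrt{1518}$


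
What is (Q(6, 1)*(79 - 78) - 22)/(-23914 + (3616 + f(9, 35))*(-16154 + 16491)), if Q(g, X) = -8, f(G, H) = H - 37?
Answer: -15/597002 ≈ -2.5126e-5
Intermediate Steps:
f(G, H) = -37 + H
(Q(6, 1)*(79 - 78) - 22)/(-23914 + (3616 + f(9, 35))*(-16154 + 16491)) = (-8*(79 - 78) - 22)/(-23914 + (3616 + (-37 + 35))*(-16154 + 16491)) = (-8*1 - 22)/(-23914 + (3616 - 2)*337) = (-8 - 22)/(-23914 + 3614*337) = -30/(-23914 + 1217918) = -30/1194004 = -30*1/1194004 = -15/597002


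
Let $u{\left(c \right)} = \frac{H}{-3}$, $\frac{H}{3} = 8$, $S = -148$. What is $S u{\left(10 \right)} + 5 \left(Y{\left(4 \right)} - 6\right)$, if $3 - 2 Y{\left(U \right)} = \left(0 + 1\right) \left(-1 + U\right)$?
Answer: $1154$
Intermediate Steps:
$Y{\left(U \right)} = 2 - \frac{U}{2}$ ($Y{\left(U \right)} = \frac{3}{2} - \frac{\left(0 + 1\right) \left(-1 + U\right)}{2} = \frac{3}{2} - \frac{1 \left(-1 + U\right)}{2} = \frac{3}{2} - \frac{-1 + U}{2} = \frac{3}{2} - \left(- \frac{1}{2} + \frac{U}{2}\right) = 2 - \frac{U}{2}$)
$H = 24$ ($H = 3 \cdot 8 = 24$)
$u{\left(c \right)} = -8$ ($u{\left(c \right)} = \frac{24}{-3} = 24 \left(- \frac{1}{3}\right) = -8$)
$S u{\left(10 \right)} + 5 \left(Y{\left(4 \right)} - 6\right) = \left(-148\right) \left(-8\right) + 5 \left(\left(2 - 2\right) - 6\right) = 1184 + 5 \left(\left(2 - 2\right) - 6\right) = 1184 + 5 \left(0 - 6\right) = 1184 + 5 \left(-6\right) = 1184 - 30 = 1154$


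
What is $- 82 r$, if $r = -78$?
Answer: $6396$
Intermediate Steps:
$- 82 r = \left(-82\right) \left(-78\right) = 6396$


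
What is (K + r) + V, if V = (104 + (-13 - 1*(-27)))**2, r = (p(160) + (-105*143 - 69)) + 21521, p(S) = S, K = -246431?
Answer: -225910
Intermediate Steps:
r = 6597 (r = (160 + (-105*143 - 69)) + 21521 = (160 + (-15015 - 69)) + 21521 = (160 - 15084) + 21521 = -14924 + 21521 = 6597)
V = 13924 (V = (104 + (-13 + 27))**2 = (104 + 14)**2 = 118**2 = 13924)
(K + r) + V = (-246431 + 6597) + 13924 = -239834 + 13924 = -225910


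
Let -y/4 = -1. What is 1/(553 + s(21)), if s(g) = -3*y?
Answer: 1/541 ≈ 0.0018484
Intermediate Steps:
y = 4 (y = -4*(-1) = 4)
s(g) = -12 (s(g) = -3*4 = -12)
1/(553 + s(21)) = 1/(553 - 12) = 1/541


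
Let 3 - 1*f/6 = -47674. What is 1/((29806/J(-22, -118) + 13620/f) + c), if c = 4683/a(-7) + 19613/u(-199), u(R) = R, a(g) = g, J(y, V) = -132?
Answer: -626189718/622002517097 ≈ -0.0010067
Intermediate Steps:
f = 286062 (f = 18 - 6*(-47674) = 18 + 286044 = 286062)
c = -152744/199 (c = 4683/(-7) + 19613/(-199) = 4683*(-1/7) + 19613*(-1/199) = -669 - 19613/199 = -152744/199 ≈ -767.56)
1/((29806/J(-22, -118) + 13620/f) + c) = 1/((29806/(-132) + 13620/286062) - 152744/199) = 1/((29806*(-1/132) + 13620*(1/286062)) - 152744/199) = 1/((-14903/66 + 2270/47677) - 152744/199) = 1/(-710380511/3146682 - 152744/199) = 1/(-622002517097/626189718) = -626189718/622002517097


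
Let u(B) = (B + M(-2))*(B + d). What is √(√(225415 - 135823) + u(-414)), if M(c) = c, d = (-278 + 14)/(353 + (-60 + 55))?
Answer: √(145105792 + 1682*√22398)/29 ≈ 415.74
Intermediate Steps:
d = -22/29 (d = -264/(353 - 5) = -264/348 = -264*1/348 = -22/29 ≈ -0.75862)
u(B) = (-2 + B)*(-22/29 + B) (u(B) = (B - 2)*(B - 22/29) = (-2 + B)*(-22/29 + B))
√(√(225415 - 135823) + u(-414)) = √(√(225415 - 135823) + (44/29 + (-414)² - 80/29*(-414))) = √(√89592 + (44/29 + 171396 + 33120/29)) = √(2*√22398 + 5003648/29) = √(5003648/29 + 2*√22398)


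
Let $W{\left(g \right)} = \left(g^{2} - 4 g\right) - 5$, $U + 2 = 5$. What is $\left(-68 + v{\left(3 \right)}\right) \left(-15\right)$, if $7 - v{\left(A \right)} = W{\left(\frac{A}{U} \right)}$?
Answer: $795$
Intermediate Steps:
$U = 3$ ($U = -2 + 5 = 3$)
$W{\left(g \right)} = -5 + g^{2} - 4 g$
$v{\left(A \right)} = 12 - \frac{A^{2}}{9} + \frac{4 A}{3}$ ($v{\left(A \right)} = 7 - \left(-5 + \left(\frac{A}{3}\right)^{2} - 4 \frac{A}{3}\right) = 7 - \left(-5 + \frac{A^{2}}{9} - \frac{4 A}{3}\right) = 7 - \left(-5 - \frac{4 A}{3} + \frac{A^{2}}{9}\right) = 7 + \left(5 - \frac{A^{2}}{9} + \frac{4 A}{3}\right) = 12 - \frac{A^{2}}{9} + \frac{4 A}{3}$)
$\left(-68 + v{\left(3 \right)}\right) \left(-15\right) = \left(-68 + \left(12 - \frac{3^{2}}{9} + \frac{4}{3} \cdot 3\right)\right) \left(-15\right) = \left(-68 + \left(12 - 1 + 4\right)\right) \left(-15\right) = \left(-68 + 15\right) \left(-15\right) = \left(-53\right) \left(-15\right) = 795$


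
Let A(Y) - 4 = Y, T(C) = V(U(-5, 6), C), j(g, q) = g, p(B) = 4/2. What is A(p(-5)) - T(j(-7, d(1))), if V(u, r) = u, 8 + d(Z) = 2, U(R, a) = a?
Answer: 0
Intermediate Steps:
p(B) = 2 (p(B) = 4*(1/2) = 2)
d(Z) = -6 (d(Z) = -8 + 2 = -6)
T(C) = 6
A(Y) = 4 + Y
A(p(-5)) - T(j(-7, d(1))) = (4 + 2) - 1*6 = 6 - 6 = 0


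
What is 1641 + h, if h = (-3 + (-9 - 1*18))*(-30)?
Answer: 2541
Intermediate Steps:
h = 900 (h = (-3 + (-9 - 18))*(-30) = (-3 - 27)*(-30) = -30*(-30) = 900)
1641 + h = 1641 + 900 = 2541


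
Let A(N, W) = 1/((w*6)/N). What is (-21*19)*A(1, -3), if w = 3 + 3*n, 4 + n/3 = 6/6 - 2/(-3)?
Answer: 133/36 ≈ 3.6944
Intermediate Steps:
n = -7 (n = -12 + 3*(6/6 - 2/(-3)) = -12 + 3*(6*(⅙) - 2*(-⅓)) = -12 + 3*(1 + ⅔) = -12 + 3*(5/3) = -12 + 5 = -7)
w = -18 (w = 3 + 3*(-7) = 3 - 21 = -18)
A(N, W) = -N/108 (A(N, W) = 1/((-18*6)/N) = 1/(-108/N) = -N/108)
(-21*19)*A(1, -3) = (-21*19)*(-1/108*1) = -399*(-1/108) = 133/36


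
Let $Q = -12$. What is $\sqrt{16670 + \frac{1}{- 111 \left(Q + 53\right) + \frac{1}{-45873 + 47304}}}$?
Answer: $\frac{\sqrt{44188414239988070}}{1628120} \approx 129.11$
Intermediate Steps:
$\sqrt{16670 + \frac{1}{- 111 \left(Q + 53\right) + \frac{1}{-45873 + 47304}}} = \sqrt{16670 + \frac{1}{- 111 \left(-12 + 53\right) + \frac{1}{-45873 + 47304}}} = \sqrt{16670 + \frac{1}{\left(-111\right) 41 + \frac{1}{1431}}} = \sqrt{16670 + \frac{1}{-4551 + \frac{1}{1431}}} = \sqrt{16670 + \frac{1}{- \frac{6512480}{1431}}} = \sqrt{16670 - \frac{1431}{6512480}} = \sqrt{\frac{108563040169}{6512480}} = \frac{\sqrt{44188414239988070}}{1628120}$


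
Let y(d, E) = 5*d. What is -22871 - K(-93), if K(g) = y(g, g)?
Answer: -22406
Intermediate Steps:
K(g) = 5*g
-22871 - K(-93) = -22871 - 5*(-93) = -22871 - 1*(-465) = -22871 + 465 = -22406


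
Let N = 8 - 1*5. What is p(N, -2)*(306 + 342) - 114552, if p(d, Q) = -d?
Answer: -116496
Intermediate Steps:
N = 3 (N = 8 - 5 = 3)
p(N, -2)*(306 + 342) - 114552 = (-1*3)*(306 + 342) - 114552 = -3*648 - 114552 = -1944 - 114552 = -116496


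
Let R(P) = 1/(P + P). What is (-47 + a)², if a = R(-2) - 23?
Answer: 78961/16 ≈ 4935.1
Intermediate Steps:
R(P) = 1/(2*P)
a = -93/4 (a = (½)/(-2) - 23 = (½)*(-½) - 23 = -¼ - 23 = -93/4 ≈ -23.250)
(-47 + a)² = (-47 - 93/4)² = (-281/4)² = 78961/16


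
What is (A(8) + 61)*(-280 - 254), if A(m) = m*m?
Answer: -66750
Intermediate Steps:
A(m) = m²
(A(8) + 61)*(-280 - 254) = (8² + 61)*(-280 - 254) = (64 + 61)*(-534) = 125*(-534) = -66750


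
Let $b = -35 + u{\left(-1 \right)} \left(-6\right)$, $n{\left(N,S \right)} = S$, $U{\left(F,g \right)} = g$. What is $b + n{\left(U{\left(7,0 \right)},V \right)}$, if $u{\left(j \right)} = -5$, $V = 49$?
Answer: $44$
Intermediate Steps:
$b = -5$ ($b = -35 - -30 = -35 + 30 = -5$)
$b + n{\left(U{\left(7,0 \right)},V \right)} = -5 + 49 = 44$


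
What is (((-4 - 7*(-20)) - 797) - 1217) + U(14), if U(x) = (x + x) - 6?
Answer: -1856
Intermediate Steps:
U(x) = -6 + 2*x (U(x) = 2*x - 6 = -6 + 2*x)
(((-4 - 7*(-20)) - 797) - 1217) + U(14) = (((-4 - 7*(-20)) - 797) - 1217) + (-6 + 2*14) = (((-4 + 140) - 797) - 1217) + (-6 + 28) = ((136 - 797) - 1217) + 22 = (-661 - 1217) + 22 = -1878 + 22 = -1856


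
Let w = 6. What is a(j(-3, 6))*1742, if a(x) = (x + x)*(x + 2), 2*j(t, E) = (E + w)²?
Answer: 18562752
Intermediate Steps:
j(t, E) = (6 + E)²/2 (j(t, E) = (E + 6)²/2 = (6 + E)²/2)
a(x) = 2*x*(2 + x) (a(x) = (2*x)*(2 + x) = 2*x*(2 + x))
a(j(-3, 6))*1742 = (2*((6 + 6)²/2)*(2 + (6 + 6)²/2))*1742 = (2*((½)*12²)*(2 + (½)*12²))*1742 = (2*((½)*144)*(2 + (½)*144))*1742 = (2*72*(2 + 72))*1742 = (2*72*74)*1742 = 10656*1742 = 18562752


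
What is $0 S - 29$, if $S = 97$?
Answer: $-29$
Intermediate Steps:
$0 S - 29 = 0 \cdot 97 - 29 = 0 - 29 = -29$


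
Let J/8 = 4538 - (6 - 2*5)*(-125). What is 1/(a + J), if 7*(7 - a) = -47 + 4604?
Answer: 1/31660 ≈ 3.1586e-5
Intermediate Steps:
a = -644 (a = 7 - (-47 + 4604)/7 = 7 - ⅐*4557 = 7 - 651 = -644)
J = 32304 (J = 8*(4538 - (6 - 2*5)*(-125)) = 8*(4538 - (6 - 10)*(-125)) = 8*(4538 - (-4)*(-125)) = 8*(4538 - 1*500) = 8*(4538 - 500) = 8*4038 = 32304)
1/(a + J) = 1/(-644 + 32304) = 1/31660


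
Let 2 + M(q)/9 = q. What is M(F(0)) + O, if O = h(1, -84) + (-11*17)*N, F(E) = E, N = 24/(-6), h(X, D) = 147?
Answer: 877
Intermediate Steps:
N = -4 (N = 24*(-⅙) = -4)
M(q) = -18 + 9*q
O = 895 (O = 147 - 11*17*(-4) = 147 - 187*(-4) = 147 + 748 = 895)
M(F(0)) + O = (-18 + 9*0) + 895 = (-18 + 0) + 895 = -18 + 895 = 877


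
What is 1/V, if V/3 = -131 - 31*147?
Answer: -1/14064 ≈ -7.1104e-5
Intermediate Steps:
V = -14064 (V = 3*(-131 - 31*147) = 3*(-131 - 4557) = 3*(-4688) = -14064)
1/V = 1/(-14064) = -1/14064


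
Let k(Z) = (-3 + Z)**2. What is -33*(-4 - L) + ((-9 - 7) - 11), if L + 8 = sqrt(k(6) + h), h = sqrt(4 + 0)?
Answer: -159 + 33*sqrt(11) ≈ -49.551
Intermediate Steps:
h = 2 (h = sqrt(4) = 2)
L = -8 + sqrt(11) (L = -8 + sqrt((-3 + 6)**2 + 2) = -8 + sqrt(3**2 + 2) = -8 + sqrt(9 + 2) = -8 + sqrt(11) ≈ -4.6834)
-33*(-4 - L) + ((-9 - 7) - 11) = -33*(-4 - (-8 + sqrt(11))) + ((-9 - 7) - 11) = -33*(-4 + (8 - sqrt(11))) + (-16 - 11) = -33*(4 - sqrt(11)) - 27 = (-132 + 33*sqrt(11)) - 27 = -159 + 33*sqrt(11)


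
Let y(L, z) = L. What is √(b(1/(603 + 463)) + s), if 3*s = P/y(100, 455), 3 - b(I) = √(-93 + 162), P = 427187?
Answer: √(1284261 - 900*√69)/30 ≈ 37.665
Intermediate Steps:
b(I) = 3 - √69 (b(I) = 3 - √(-93 + 162) = 3 - √69)
s = 427187/300 (s = (427187/100)/3 = (427187*(1/100))/3 = (⅓)*(427187/100) = 427187/300 ≈ 1424.0)
√(b(1/(603 + 463)) + s) = √((3 - √69) + 427187/300) = √(428087/300 - √69)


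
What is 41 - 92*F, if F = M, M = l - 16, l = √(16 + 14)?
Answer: 1513 - 92*√30 ≈ 1009.1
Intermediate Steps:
l = √30 ≈ 5.4772
M = -16 + √30 (M = √30 - 16 = -16 + √30 ≈ -10.523)
F = -16 + √30 ≈ -10.523
41 - 92*F = 41 - 92*(-16 + √30) = 41 + (1472 - 92*√30) = 1513 - 92*√30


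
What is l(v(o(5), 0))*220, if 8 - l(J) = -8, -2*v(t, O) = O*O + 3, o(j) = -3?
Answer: 3520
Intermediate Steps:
v(t, O) = -3/2 - O²/2 (v(t, O) = -(O*O + 3)/2 = -(O² + 3)/2 = -(3 + O²)/2 = -3/2 - O²/2)
l(J) = 16 (l(J) = 8 - 1*(-8) = 8 + 8 = 16)
l(v(o(5), 0))*220 = 16*220 = 3520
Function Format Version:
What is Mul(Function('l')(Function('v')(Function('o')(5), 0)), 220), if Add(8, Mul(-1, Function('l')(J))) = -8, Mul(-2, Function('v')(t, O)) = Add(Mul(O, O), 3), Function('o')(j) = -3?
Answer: 3520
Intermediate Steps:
Function('v')(t, O) = Add(Rational(-3, 2), Mul(Rational(-1, 2), Pow(O, 2))) (Function('v')(t, O) = Mul(Rational(-1, 2), Add(Mul(O, O), 3)) = Mul(Rational(-1, 2), Add(Pow(O, 2), 3)) = Mul(Rational(-1, 2), Add(3, Pow(O, 2))) = Add(Rational(-3, 2), Mul(Rational(-1, 2), Pow(O, 2))))
Function('l')(J) = 16 (Function('l')(J) = Add(8, Mul(-1, -8)) = Add(8, 8) = 16)
Mul(Function('l')(Function('v')(Function('o')(5), 0)), 220) = Mul(16, 220) = 3520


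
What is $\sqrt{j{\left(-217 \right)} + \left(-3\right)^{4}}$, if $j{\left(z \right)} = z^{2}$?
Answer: $\sqrt{47170} \approx 217.19$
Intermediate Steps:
$\sqrt{j{\left(-217 \right)} + \left(-3\right)^{4}} = \sqrt{\left(-217\right)^{2} + \left(-3\right)^{4}} = \sqrt{47089 + 81} = \sqrt{47170}$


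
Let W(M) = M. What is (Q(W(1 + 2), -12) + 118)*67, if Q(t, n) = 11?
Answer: 8643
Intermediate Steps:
(Q(W(1 + 2), -12) + 118)*67 = (11 + 118)*67 = 129*67 = 8643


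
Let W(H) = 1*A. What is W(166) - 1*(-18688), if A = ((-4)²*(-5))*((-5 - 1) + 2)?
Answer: 19008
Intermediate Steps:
A = 320 (A = (16*(-5))*(-6 + 2) = -80*(-4) = 320)
W(H) = 320 (W(H) = 1*320 = 320)
W(166) - 1*(-18688) = 320 - 1*(-18688) = 320 + 18688 = 19008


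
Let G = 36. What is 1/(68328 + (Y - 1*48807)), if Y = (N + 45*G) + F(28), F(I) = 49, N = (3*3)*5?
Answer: 1/21235 ≈ 4.7092e-5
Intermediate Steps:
N = 45 (N = 9*5 = 45)
Y = 1714 (Y = (45 + 45*36) + 49 = (45 + 1620) + 49 = 1665 + 49 = 1714)
1/(68328 + (Y - 1*48807)) = 1/(68328 + (1714 - 1*48807)) = 1/(68328 + (1714 - 48807)) = 1/(68328 - 47093) = 1/21235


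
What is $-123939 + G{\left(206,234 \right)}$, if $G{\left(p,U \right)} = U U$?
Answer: $-69183$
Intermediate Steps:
$G{\left(p,U \right)} = U^{2}$
$-123939 + G{\left(206,234 \right)} = -123939 + 234^{2} = -123939 + 54756 = -69183$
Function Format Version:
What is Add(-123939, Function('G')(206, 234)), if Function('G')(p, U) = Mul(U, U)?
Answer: -69183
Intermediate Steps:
Function('G')(p, U) = Pow(U, 2)
Add(-123939, Function('G')(206, 234)) = Add(-123939, Pow(234, 2)) = Add(-123939, 54756) = -69183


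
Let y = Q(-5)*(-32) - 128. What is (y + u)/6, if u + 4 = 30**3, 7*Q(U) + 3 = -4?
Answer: 13450/3 ≈ 4483.3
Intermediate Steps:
Q(U) = -1 (Q(U) = -3/7 + (1/7)*(-4) = -3/7 - 4/7 = -1)
y = -96 (y = -1*(-32) - 128 = 32 - 128 = -96)
u = 26996 (u = -4 + 30**3 = -4 + 27000 = 26996)
(y + u)/6 = (-96 + 26996)/6 = (1/6)*26900 = 13450/3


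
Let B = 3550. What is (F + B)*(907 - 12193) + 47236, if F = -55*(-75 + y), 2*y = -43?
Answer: -99918509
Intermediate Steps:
y = -43/2 (y = (½)*(-43) = -43/2 ≈ -21.500)
F = 10615/2 (F = -55*(-75 - 43/2) = -55*(-193/2) = 10615/2 ≈ 5307.5)
(F + B)*(907 - 12193) + 47236 = (10615/2 + 3550)*(907 - 12193) + 47236 = (17715/2)*(-11286) + 47236 = -99965745 + 47236 = -99918509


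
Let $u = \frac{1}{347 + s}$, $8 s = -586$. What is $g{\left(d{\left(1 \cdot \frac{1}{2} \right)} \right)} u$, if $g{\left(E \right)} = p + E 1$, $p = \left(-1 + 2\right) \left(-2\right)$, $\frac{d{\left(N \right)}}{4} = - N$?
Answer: $- \frac{16}{1095} \approx -0.014612$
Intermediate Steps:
$s = - \frac{293}{4}$ ($s = \frac{1}{8} \left(-586\right) = - \frac{293}{4} \approx -73.25$)
$d{\left(N \right)} = - 4 N$ ($d{\left(N \right)} = 4 \left(- N\right) = - 4 N$)
$u = \frac{4}{1095}$ ($u = \frac{1}{347 - \frac{293}{4}} = \frac{1}{\frac{1095}{4}} = \frac{4}{1095} \approx 0.003653$)
$p = -2$ ($p = 1 \left(-2\right) = -2$)
$g{\left(E \right)} = -2 + E$ ($g{\left(E \right)} = -2 + E 1 = -2 + E$)
$g{\left(d{\left(1 \cdot \frac{1}{2} \right)} \right)} u = \left(-2 - 4 \cdot 1 \cdot \frac{1}{2}\right) \frac{4}{1095} = \left(-2 - 2\right) \frac{4}{1095} = \left(-4\right) \frac{4}{1095} = - \frac{16}{1095}$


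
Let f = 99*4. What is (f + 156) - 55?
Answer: 497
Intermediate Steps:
f = 396
(f + 156) - 55 = (396 + 156) - 55 = 552 - 55 = 497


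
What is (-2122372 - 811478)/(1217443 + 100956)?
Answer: -2933850/1318399 ≈ -2.2253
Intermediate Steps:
(-2122372 - 811478)/(1217443 + 100956) = -2933850/1318399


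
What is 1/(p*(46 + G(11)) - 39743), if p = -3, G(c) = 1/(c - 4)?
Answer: -7/279170 ≈ -2.5074e-5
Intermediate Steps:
G(c) = 1/(-4 + c)
1/(p*(46 + G(11)) - 39743) = 1/(-3*(46 + 1/(-4 + 11)) - 39743) = 1/(-3*(46 + 1/7) - 39743) = 1/(-3*(46 + ⅐) - 39743) = 1/(-3*323/7 - 39743) = 1/(-969/7 - 39743) = 1/(-279170/7) = -7/279170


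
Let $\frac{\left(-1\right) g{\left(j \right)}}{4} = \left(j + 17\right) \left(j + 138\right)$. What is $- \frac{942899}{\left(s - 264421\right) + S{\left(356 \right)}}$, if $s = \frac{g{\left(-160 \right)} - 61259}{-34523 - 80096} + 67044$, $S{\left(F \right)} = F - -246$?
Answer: $\frac{108074140481}{22554079882} \approx 4.7918$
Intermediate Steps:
$g{\left(j \right)} = - 4 \left(17 + j\right) \left(138 + j\right)$ ($g{\left(j \right)} = - 4 \left(j + 17\right) \left(j + 138\right) = - 4 \left(17 + j\right) \left(138 + j\right)$)
$S{\left(F \right)} = 246 + F$ ($S{\left(F \right)} = F + 246 = 246 + F$)
$s = \frac{7684590079}{114619}$ ($s = \frac{\left(-9384 - -99200 - 4 \left(-160\right)^{2}\right) - 61259}{-34523 - 80096} + 67044 = \frac{\left(-9384 + 99200 - 102400\right) - 61259}{-114619} + 67044 = \left(\left(-9384 + 99200 - 102400\right) - 61259\right) \left(- \frac{1}{114619}\right) + 67044 = \left(-12584 - 61259\right) \left(- \frac{1}{114619}\right) + 67044 = \left(-73843\right) \left(- \frac{1}{114619}\right) + 67044 = \frac{73843}{114619} + 67044 = \frac{7684590079}{114619} \approx 67045.0$)
$- \frac{942899}{\left(s - 264421\right) + S{\left(356 \right)}} = - \frac{942899}{\left(\frac{7684590079}{114619} - 264421\right) + \left(246 + 356\right)} = - \frac{942899}{- \frac{22623080520}{114619} + 602} = - \frac{942899}{- \frac{22554079882}{114619}} = \left(-942899\right) \left(- \frac{114619}{22554079882}\right) = \frac{108074140481}{22554079882}$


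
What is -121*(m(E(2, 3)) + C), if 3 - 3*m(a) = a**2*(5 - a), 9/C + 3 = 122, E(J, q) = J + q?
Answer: -15488/119 ≈ -130.15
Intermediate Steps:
C = 9/119 (C = 9/(-3 + 122) = 9/119 ≈ 0.075630)
m(a) = 1 - a**2*(5 - a)/3
-121*(m(E(2, 3)) + C) = -121*((1 - 5*(2 + 3)**2/3 + (2 + 3)**3/3) + 9/119) = -121*((1 - 5/3*5**2 + (1/3)*5**3) + 9/119) = -121*((1 - 5/3*25 + (1/3)*125) + 9/119) = -121*((1 - 125/3 + 125/3) + 9/119) = -121*(1 + 9/119) = -121*128/119 = -15488/119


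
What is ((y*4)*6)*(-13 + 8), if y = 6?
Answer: -720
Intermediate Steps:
((y*4)*6)*(-13 + 8) = ((6*4)*6)*(-13 + 8) = (24*6)*(-5) = 144*(-5) = -720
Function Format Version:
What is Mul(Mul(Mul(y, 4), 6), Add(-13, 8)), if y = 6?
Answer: -720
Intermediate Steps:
Mul(Mul(Mul(y, 4), 6), Add(-13, 8)) = Mul(Mul(Mul(6, 4), 6), Add(-13, 8)) = Mul(Mul(24, 6), -5) = Mul(144, -5) = -720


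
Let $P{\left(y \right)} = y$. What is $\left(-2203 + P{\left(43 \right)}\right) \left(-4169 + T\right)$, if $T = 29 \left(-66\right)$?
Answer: $13139280$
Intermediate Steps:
$T = -1914$
$\left(-2203 + P{\left(43 \right)}\right) \left(-4169 + T\right) = \left(-2203 + 43\right) \left(-4169 - 1914\right) = \left(-2160\right) \left(-6083\right) = 13139280$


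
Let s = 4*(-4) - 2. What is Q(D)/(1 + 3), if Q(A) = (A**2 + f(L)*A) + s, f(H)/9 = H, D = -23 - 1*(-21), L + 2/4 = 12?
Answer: -221/4 ≈ -55.250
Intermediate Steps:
L = 23/2 (L = -1/2 + 12 = 23/2 ≈ 11.500)
D = -2 (D = -23 + 21 = -2)
f(H) = 9*H
s = -18 (s = -16 - 2 = -18)
Q(A) = -18 + A**2 + 207*A/2 (Q(A) = (A**2 + (9*(23/2))*A) - 18 = (A**2 + 207*A/2) - 18 = -18 + A**2 + 207*A/2)
Q(D)/(1 + 3) = (-18 + (-2)**2 + (207/2)*(-2))/(1 + 3) = (-18 + 4 - 207)/4 = -221*1/4 = -221/4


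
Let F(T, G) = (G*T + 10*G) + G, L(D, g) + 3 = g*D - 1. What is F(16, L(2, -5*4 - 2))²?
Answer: 1679616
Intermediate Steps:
L(D, g) = -4 + D*g (L(D, g) = -3 + (g*D - 1) = -3 + (D*g - 1) = -3 + (-1 + D*g) = -4 + D*g)
F(T, G) = 11*G + G*T (F(T, G) = (10*G + G*T) + G = 11*G + G*T)
F(16, L(2, -5*4 - 2))² = ((-4 + 2*(-5*4 - 2))*(11 + 16))² = ((-4 + 2*(-20 - 2))*27)² = ((-4 + 2*(-22))*27)² = ((-4 - 44)*27)² = (-48*27)² = (-1296)² = 1679616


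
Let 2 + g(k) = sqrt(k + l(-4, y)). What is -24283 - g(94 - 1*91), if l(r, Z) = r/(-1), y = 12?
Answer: -24281 - sqrt(7) ≈ -24284.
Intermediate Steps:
l(r, Z) = -r (l(r, Z) = r*(-1) = -r)
g(k) = -2 + sqrt(4 + k) (g(k) = -2 + sqrt(k - 1*(-4)) = -2 + sqrt(k + 4) = -2 + sqrt(4 + k))
-24283 - g(94 - 1*91) = -24283 - (-2 + sqrt(4 + (94 - 1*91))) = -24283 - (-2 + sqrt(4 + (94 - 91))) = -24283 - (-2 + sqrt(4 + 3)) = -24283 - (-2 + sqrt(7)) = -24283 + (2 - sqrt(7)) = -24281 - sqrt(7)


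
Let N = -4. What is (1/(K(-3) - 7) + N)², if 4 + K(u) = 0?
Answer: 2025/121 ≈ 16.736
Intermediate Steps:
K(u) = -4 (K(u) = -4 + 0 = -4)
(1/(K(-3) - 7) + N)² = (1/(-4 - 7) - 4)² = (1/(-11) - 4)² = (-1/11 - 4)² = (-45/11)² = 2025/121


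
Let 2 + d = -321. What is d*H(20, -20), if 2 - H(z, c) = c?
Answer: -7106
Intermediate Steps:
H(z, c) = 2 - c
d = -323 (d = -2 - 321 = -323)
d*H(20, -20) = -323*(2 - 1*(-20)) = -323*(2 + 20) = -323*22 = -7106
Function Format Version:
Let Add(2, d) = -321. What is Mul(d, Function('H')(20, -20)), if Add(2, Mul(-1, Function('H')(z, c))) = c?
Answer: -7106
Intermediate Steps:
Function('H')(z, c) = Add(2, Mul(-1, c))
d = -323 (d = Add(-2, -321) = -323)
Mul(d, Function('H')(20, -20)) = Mul(-323, Add(2, Mul(-1, -20))) = Mul(-323, Add(2, 20)) = Mul(-323, 22) = -7106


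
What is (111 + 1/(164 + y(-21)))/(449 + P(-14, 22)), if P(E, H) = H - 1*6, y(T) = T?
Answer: 15874/66495 ≈ 0.23872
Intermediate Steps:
P(E, H) = -6 + H (P(E, H) = H - 6 = -6 + H)
(111 + 1/(164 + y(-21)))/(449 + P(-14, 22)) = (111 + 1/(164 - 21))/(449 + (-6 + 22)) = (111 + 1/143)/(449 + 16) = (111 + 1/143)/465 = (15874/143)*(1/465) = 15874/66495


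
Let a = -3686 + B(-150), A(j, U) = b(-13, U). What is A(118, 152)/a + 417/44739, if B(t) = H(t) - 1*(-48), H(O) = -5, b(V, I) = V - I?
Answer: 2967022/54328059 ≈ 0.054613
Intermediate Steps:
A(j, U) = -13 - U
B(t) = 43 (B(t) = -5 - 1*(-48) = -5 + 48 = 43)
a = -3643 (a = -3686 + 43 = -3643)
A(118, 152)/a + 417/44739 = (-13 - 1*152)/(-3643) + 417/44739 = (-13 - 152)*(-1/3643) + 417*(1/44739) = -165*(-1/3643) + 139/14913 = 165/3643 + 139/14913 = 2967022/54328059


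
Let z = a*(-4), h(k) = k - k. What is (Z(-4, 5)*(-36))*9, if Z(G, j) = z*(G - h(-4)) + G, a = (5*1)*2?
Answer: -50544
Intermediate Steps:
h(k) = 0
a = 10 (a = 5*2 = 10)
z = -40 (z = 10*(-4) = -40)
Z(G, j) = -39*G (Z(G, j) = -40*(G - 1*0) + G = -40*(G + 0) + G = -40*G + G = -39*G)
(Z(-4, 5)*(-36))*9 = (-39*(-4)*(-36))*9 = (156*(-36))*9 = -5616*9 = -50544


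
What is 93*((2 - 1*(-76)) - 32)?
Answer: 4278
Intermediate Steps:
93*((2 - 1*(-76)) - 32) = 93*((2 + 76) - 32) = 93*(78 - 32) = 93*46 = 4278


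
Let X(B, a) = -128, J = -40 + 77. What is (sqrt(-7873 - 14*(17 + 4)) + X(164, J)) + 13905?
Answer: 13777 + I*sqrt(8167) ≈ 13777.0 + 90.371*I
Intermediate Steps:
J = 37
(sqrt(-7873 - 14*(17 + 4)) + X(164, J)) + 13905 = (sqrt(-7873 - 14*(17 + 4)) - 128) + 13905 = (sqrt(-7873 - 14*21) - 128) + 13905 = (sqrt(-7873 - 294) - 128) + 13905 = (sqrt(-8167) - 128) + 13905 = (I*sqrt(8167) - 128) + 13905 = (-128 + I*sqrt(8167)) + 13905 = 13777 + I*sqrt(8167)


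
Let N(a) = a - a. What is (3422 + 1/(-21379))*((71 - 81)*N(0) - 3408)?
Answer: -249325657296/21379 ≈ -1.1662e+7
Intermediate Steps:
N(a) = 0
(3422 + 1/(-21379))*((71 - 81)*N(0) - 3408) = (3422 + 1/(-21379))*((71 - 81)*0 - 3408) = (3422 - 1/21379)*(-10*0 - 3408) = 73158937*(0 - 3408)/21379 = (73158937/21379)*(-3408) = -249325657296/21379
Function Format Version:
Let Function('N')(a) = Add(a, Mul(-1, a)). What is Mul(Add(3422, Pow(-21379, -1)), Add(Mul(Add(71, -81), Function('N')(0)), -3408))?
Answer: Rational(-249325657296, 21379) ≈ -1.1662e+7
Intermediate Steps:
Function('N')(a) = 0
Mul(Add(3422, Pow(-21379, -1)), Add(Mul(Add(71, -81), Function('N')(0)), -3408)) = Mul(Add(3422, Pow(-21379, -1)), Add(Mul(Add(71, -81), 0), -3408)) = Mul(Add(3422, Rational(-1, 21379)), Add(Mul(-10, 0), -3408)) = Mul(Rational(73158937, 21379), Add(0, -3408)) = Mul(Rational(73158937, 21379), -3408) = Rational(-249325657296, 21379)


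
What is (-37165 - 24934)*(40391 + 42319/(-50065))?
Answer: -125572443128504/50065 ≈ -2.5082e+9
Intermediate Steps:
(-37165 - 24934)*(40391 + 42319/(-50065)) = -62099*(40391 + 42319*(-1/50065)) = -62099*(40391 - 42319/50065) = -62099*2022133096/50065 = -125572443128504/50065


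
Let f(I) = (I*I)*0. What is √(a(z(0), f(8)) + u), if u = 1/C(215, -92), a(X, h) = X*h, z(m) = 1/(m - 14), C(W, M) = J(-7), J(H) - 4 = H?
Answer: I*√3/3 ≈ 0.57735*I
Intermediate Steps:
J(H) = 4 + H
C(W, M) = -3 (C(W, M) = 4 - 7 = -3)
z(m) = 1/(-14 + m)
f(I) = 0 (f(I) = I²*0 = 0)
u = -⅓ (u = 1/(-3) = -⅓ ≈ -0.33333)
√(a(z(0), f(8)) + u) = √(0/(-14 + 0) - ⅓) = √(0/(-14) - ⅓) = √(-1/14*0 - ⅓) = √(0 - ⅓) = √(-⅓) = I*√3/3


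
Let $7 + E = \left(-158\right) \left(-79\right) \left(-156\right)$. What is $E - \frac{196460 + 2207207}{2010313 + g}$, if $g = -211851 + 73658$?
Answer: $- \frac{3645392595547}{1872120} \approx -1.9472 \cdot 10^{6}$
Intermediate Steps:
$g = -138193$
$E = -1947199$ ($E = -7 + \left(-158\right) \left(-79\right) \left(-156\right) = -7 + 12482 \left(-156\right) = -7 - 1947192 = -1947199$)
$E - \frac{196460 + 2207207}{2010313 + g} = -1947199 - \frac{196460 + 2207207}{2010313 - 138193} = -1947199 - \frac{2403667}{1872120} = - \frac{3645392595547}{1872120}$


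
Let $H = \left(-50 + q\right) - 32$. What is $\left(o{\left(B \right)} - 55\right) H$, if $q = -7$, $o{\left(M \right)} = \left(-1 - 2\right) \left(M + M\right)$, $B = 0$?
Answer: $4895$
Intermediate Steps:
$o{\left(M \right)} = - 6 M$ ($o{\left(M \right)} = - 3 \cdot 2 M = - 6 M$)
$H = -89$ ($H = \left(-50 - 7\right) - 32 = -57 - 32 = -89$)
$\left(o{\left(B \right)} - 55\right) H = \left(\left(-6\right) 0 - 55\right) \left(-89\right) = \left(0 - 55\right) \left(-89\right) = \left(-55\right) \left(-89\right) = 4895$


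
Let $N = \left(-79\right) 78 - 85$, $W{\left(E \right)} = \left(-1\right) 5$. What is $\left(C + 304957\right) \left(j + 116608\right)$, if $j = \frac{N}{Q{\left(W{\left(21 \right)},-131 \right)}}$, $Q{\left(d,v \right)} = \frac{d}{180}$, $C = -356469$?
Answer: $-17591348000$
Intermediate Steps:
$W{\left(E \right)} = -5$
$Q{\left(d,v \right)} = \frac{d}{180}$ ($Q{\left(d,v \right)} = d \frac{1}{180} = \frac{d}{180}$)
$N = -6247$ ($N = -6162 - 85 = -6247$)
$j = 224892$ ($j = - \frac{6247}{\frac{1}{180} \left(-5\right)} = - \frac{6247}{- \frac{1}{36}} = \left(-6247\right) \left(-36\right) = 224892$)
$\left(C + 304957\right) \left(j + 116608\right) = \left(-356469 + 304957\right) \left(224892 + 116608\right) = \left(-51512\right) 341500 = -17591348000$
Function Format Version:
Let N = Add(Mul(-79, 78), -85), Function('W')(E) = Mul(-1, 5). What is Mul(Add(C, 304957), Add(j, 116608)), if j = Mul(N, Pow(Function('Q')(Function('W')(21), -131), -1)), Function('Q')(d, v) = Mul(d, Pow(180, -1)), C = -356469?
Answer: -17591348000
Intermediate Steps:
Function('W')(E) = -5
Function('Q')(d, v) = Mul(Rational(1, 180), d) (Function('Q')(d, v) = Mul(d, Rational(1, 180)) = Mul(Rational(1, 180), d))
N = -6247 (N = Add(-6162, -85) = -6247)
j = 224892 (j = Mul(-6247, Pow(Mul(Rational(1, 180), -5), -1)) = Mul(-6247, Pow(Rational(-1, 36), -1)) = Mul(-6247, -36) = 224892)
Mul(Add(C, 304957), Add(j, 116608)) = Mul(Add(-356469, 304957), Add(224892, 116608)) = Mul(-51512, 341500) = -17591348000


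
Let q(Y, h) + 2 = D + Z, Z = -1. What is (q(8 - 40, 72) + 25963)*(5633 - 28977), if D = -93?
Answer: -603839248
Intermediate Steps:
q(Y, h) = -96 (q(Y, h) = -2 + (-93 - 1) = -2 - 94 = -96)
(q(8 - 40, 72) + 25963)*(5633 - 28977) = (-96 + 25963)*(5633 - 28977) = 25867*(-23344) = -603839248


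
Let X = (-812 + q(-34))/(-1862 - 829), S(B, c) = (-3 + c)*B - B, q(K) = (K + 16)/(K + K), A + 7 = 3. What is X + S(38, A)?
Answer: -2137429/7038 ≈ -303.70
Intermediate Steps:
A = -4 (A = -7 + 3 = -4)
q(K) = (16 + K)/(2*K) (q(K) = (16 + K)/((2*K)) = (16 + K)*(1/(2*K)) = (16 + K)/(2*K))
S(B, c) = -B + B*(-3 + c) (S(B, c) = B*(-3 + c) - B = -B + B*(-3 + c))
X = 2123/7038 (X = (-812 + (½)*(16 - 34)/(-34))/(-1862 - 829) = (-812 + (½)*(-1/34)*(-18))/(-2691) = (-812 + 9/34)*(-1/2691) = -27599/34*(-1/2691) = 2123/7038 ≈ 0.30165)
X + S(38, A) = 2123/7038 + 38*(-4 - 4) = 2123/7038 + 38*(-8) = 2123/7038 - 304 = -2137429/7038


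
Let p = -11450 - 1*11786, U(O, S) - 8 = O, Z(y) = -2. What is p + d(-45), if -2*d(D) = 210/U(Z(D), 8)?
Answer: -46507/2 ≈ -23254.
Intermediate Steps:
U(O, S) = 8 + O
p = -23236 (p = -11450 - 11786 = -23236)
d(D) = -35/2 (d(D) = -105/(8 - 2) = -105/6 = -1/2*35 = -35/2)
p + d(-45) = -23236 - 35/2 = -46507/2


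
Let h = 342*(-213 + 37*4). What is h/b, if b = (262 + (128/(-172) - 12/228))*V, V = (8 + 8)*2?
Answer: -9080955/3414448 ≈ -2.6596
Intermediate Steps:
V = 32 (V = 16*2 = 32)
b = 6828896/817 (b = (262 + (128/(-172) - 12/228))*32 = (262 + (128*(-1/172) - 12*1/228))*32 = (262 + (-32/43 - 1/19))*32 = (262 - 651/817)*32 = (213403/817)*32 = 6828896/817 ≈ 8358.5)
h = -22230 (h = 342*(-213 + 148) = 342*(-65) = -22230)
h/b = -22230/6828896/817 = -22230*817/6828896 = -9080955/3414448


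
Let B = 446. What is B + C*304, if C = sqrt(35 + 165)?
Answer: 446 + 3040*sqrt(2) ≈ 4745.2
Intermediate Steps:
C = 10*sqrt(2) (C = sqrt(200) = 10*sqrt(2) ≈ 14.142)
B + C*304 = 446 + (10*sqrt(2))*304 = 446 + 3040*sqrt(2)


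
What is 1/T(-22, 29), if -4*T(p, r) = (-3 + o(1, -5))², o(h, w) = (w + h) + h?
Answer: -⅑ ≈ -0.11111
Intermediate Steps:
o(h, w) = w + 2*h (o(h, w) = (h + w) + h = w + 2*h)
T(p, r) = -9 (T(p, r) = -(-3 + (-5 + 2*1))²/4 = -(-3 + (-5 + 2))²/4 = -(-3 - 3)²/4 = -¼*(-6)² = -¼*36 = -9)
1/T(-22, 29) = 1/(-9) = -⅑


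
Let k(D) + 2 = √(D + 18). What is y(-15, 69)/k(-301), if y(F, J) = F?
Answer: 30/287 + 15*I*√283/287 ≈ 0.10453 + 0.87923*I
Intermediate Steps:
k(D) = -2 + √(18 + D) (k(D) = -2 + √(D + 18) = -2 + √(18 + D))
y(-15, 69)/k(-301) = -15/(-2 + √(18 - 301)) = -15/(-2 + √(-283)) = -15/(-2 + I*√283)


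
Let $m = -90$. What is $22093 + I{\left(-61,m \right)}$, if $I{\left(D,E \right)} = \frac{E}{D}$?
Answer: $\frac{1347763}{61} \approx 22094.0$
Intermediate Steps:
$22093 + I{\left(-61,m \right)} = 22093 - \frac{90}{-61} = 22093 - - \frac{90}{61} = 22093 + \frac{90}{61} = \frac{1347763}{61}$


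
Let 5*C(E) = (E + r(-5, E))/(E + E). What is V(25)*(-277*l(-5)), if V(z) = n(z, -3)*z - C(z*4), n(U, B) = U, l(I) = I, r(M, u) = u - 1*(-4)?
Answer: 43267123/50 ≈ 8.6534e+5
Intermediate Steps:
r(M, u) = 4 + u (r(M, u) = u + 4 = 4 + u)
C(E) = (4 + 2*E)/(10*E) (C(E) = ((E + (4 + E))/(E + E))/5 = ((4 + 2*E)/((2*E)))/5 = ((4 + 2*E)*(1/(2*E)))/5 = ((4 + 2*E)/(2*E))/5 = (4 + 2*E)/(10*E))
V(z) = z² - (2 + 4*z)/(20*z) (V(z) = z*z - (2 + z*4)/(5*(z*4)) = z² - (2 + 4*z)/(5*(4*z)) = z² - 1/(4*z)*(2 + 4*z)/5 = z² - (2 + 4*z)/(20*z))
V(25)*(-277*l(-5)) = ((-⅒ + 25³ - ⅕*25)/25)*(-277*(-5)) = ((-⅒ + 15625 - 5)/25)*1385 = ((1/25)*(156199/10))*1385 = (156199/250)*1385 = 43267123/50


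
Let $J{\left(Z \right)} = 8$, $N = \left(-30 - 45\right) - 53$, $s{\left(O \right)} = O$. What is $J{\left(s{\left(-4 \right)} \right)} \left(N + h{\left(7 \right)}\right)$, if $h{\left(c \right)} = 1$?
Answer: $-1016$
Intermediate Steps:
$N = -128$ ($N = -75 - 53 = -128$)
$J{\left(s{\left(-4 \right)} \right)} \left(N + h{\left(7 \right)}\right) = 8 \left(-128 + 1\right) = 8 \left(-127\right) = -1016$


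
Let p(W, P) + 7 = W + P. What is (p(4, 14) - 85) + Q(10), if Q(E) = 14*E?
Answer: 66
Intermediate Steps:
p(W, P) = -7 + P + W (p(W, P) = -7 + (W + P) = -7 + (P + W) = -7 + P + W)
(p(4, 14) - 85) + Q(10) = ((-7 + 14 + 4) - 85) + 14*10 = (11 - 85) + 140 = -74 + 140 = 66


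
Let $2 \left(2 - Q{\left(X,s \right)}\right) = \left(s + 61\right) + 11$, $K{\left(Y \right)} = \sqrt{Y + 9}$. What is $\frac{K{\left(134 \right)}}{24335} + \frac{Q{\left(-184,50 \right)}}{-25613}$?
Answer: $\frac{59}{25613} + \frac{\sqrt{143}}{24335} \approx 0.0027949$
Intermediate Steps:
$K{\left(Y \right)} = \sqrt{9 + Y}$
$Q{\left(X,s \right)} = -34 - \frac{s}{2}$ ($Q{\left(X,s \right)} = 2 - \frac{\left(s + 61\right) + 11}{2} = 2 - \frac{\left(61 + s\right) + 11}{2} = 2 - \frac{72 + s}{2} = 2 - \left(36 + \frac{s}{2}\right) = -34 - \frac{s}{2}$)
$\frac{K{\left(134 \right)}}{24335} + \frac{Q{\left(-184,50 \right)}}{-25613} = \frac{\sqrt{9 + 134}}{24335} + \frac{-34 - 25}{-25613} = \sqrt{143} \cdot \frac{1}{24335} + \left(-34 - 25\right) \left(- \frac{1}{25613}\right) = \frac{\sqrt{143}}{24335} - - \frac{59}{25613} = \frac{\sqrt{143}}{24335} + \frac{59}{25613} = \frac{59}{25613} + \frac{\sqrt{143}}{24335}$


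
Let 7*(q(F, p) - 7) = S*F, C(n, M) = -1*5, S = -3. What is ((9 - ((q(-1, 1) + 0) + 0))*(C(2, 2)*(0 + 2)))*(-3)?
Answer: 330/7 ≈ 47.143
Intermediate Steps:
C(n, M) = -5
q(F, p) = 7 - 3*F/7 (q(F, p) = 7 + (-3*F)/7 = 7 - 3*F/7)
((9 - ((q(-1, 1) + 0) + 0))*(C(2, 2)*(0 + 2)))*(-3) = ((9 - (((7 - 3/7*(-1)) + 0) + 0))*(-5*(0 + 2)))*(-3) = ((9 - (((7 + 3/7) + 0) + 0))*(-5*2))*(-3) = ((9 - ((52/7 + 0) + 0))*(-10))*(-3) = ((9 - (52/7 + 0))*(-10))*(-3) = ((9 - 1*52/7)*(-10))*(-3) = ((9 - 52/7)*(-10))*(-3) = ((11/7)*(-10))*(-3) = -110/7*(-3) = 330/7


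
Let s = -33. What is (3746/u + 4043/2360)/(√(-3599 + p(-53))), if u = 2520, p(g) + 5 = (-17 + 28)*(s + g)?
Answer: -475723*I*√182/135298800 ≈ -0.047435*I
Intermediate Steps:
p(g) = -368 + 11*g (p(g) = -5 + (-17 + 28)*(-33 + g) = -5 + 11*(-33 + g) = -5 + (-363 + 11*g) = -368 + 11*g)
(3746/u + 4043/2360)/(√(-3599 + p(-53))) = (3746/2520 + 4043/2360)/(√(-3599 + (-368 + 11*(-53)))) = (3746*(1/2520) + 4043*(1/2360))/(√(-3599 + (-368 - 583))) = (1873/1260 + 4043/2360)/(√(-3599 - 951)) = 475723/(148680*(√(-4550))) = 475723/(148680*((5*I*√182))) = 475723*(-I*√182/910)/148680 = -475723*I*√182/135298800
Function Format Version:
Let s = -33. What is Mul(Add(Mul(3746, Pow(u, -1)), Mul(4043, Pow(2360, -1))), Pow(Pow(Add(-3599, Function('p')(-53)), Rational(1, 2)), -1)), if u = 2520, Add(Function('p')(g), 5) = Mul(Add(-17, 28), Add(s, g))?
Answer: Mul(Rational(-475723, 135298800), I, Pow(182, Rational(1, 2))) ≈ Mul(-0.047435, I)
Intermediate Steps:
Function('p')(g) = Add(-368, Mul(11, g)) (Function('p')(g) = Add(-5, Mul(Add(-17, 28), Add(-33, g))) = Add(-5, Mul(11, Add(-33, g))) = Add(-5, Add(-363, Mul(11, g))) = Add(-368, Mul(11, g)))
Mul(Add(Mul(3746, Pow(u, -1)), Mul(4043, Pow(2360, -1))), Pow(Pow(Add(-3599, Function('p')(-53)), Rational(1, 2)), -1)) = Mul(Add(Mul(3746, Pow(2520, -1)), Mul(4043, Pow(2360, -1))), Pow(Pow(Add(-3599, Add(-368, Mul(11, -53))), Rational(1, 2)), -1)) = Mul(Add(Mul(3746, Rational(1, 2520)), Mul(4043, Rational(1, 2360))), Pow(Pow(Add(-3599, Add(-368, -583)), Rational(1, 2)), -1)) = Mul(Add(Rational(1873, 1260), Rational(4043, 2360)), Pow(Pow(Add(-3599, -951), Rational(1, 2)), -1)) = Mul(Rational(475723, 148680), Pow(Pow(-4550, Rational(1, 2)), -1)) = Mul(Rational(475723, 148680), Pow(Mul(5, I, Pow(182, Rational(1, 2))), -1)) = Mul(Rational(475723, 148680), Mul(Rational(-1, 910), I, Pow(182, Rational(1, 2)))) = Mul(Rational(-475723, 135298800), I, Pow(182, Rational(1, 2)))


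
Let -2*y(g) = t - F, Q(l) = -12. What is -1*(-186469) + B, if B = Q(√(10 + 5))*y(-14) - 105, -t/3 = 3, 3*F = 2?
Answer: 186306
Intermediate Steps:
F = ⅔ (F = (⅓)*2 = ⅔ ≈ 0.66667)
t = -9 (t = -3*3 = -9)
y(g) = 29/6 (y(g) = -(-9 - 1*⅔)/2 = -(-9 - ⅔)/2 = -½*(-29/3) = 29/6)
B = -163 (B = -12*29/6 - 105 = -58 - 105 = -163)
-1*(-186469) + B = -1*(-186469) - 163 = 186469 - 163 = 186306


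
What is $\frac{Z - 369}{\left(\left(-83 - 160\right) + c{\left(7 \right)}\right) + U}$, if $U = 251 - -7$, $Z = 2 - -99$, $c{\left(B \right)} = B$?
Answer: $- \frac{134}{11} \approx -12.182$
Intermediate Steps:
$Z = 101$ ($Z = 2 + 99 = 101$)
$U = 258$ ($U = 251 + 7 = 258$)
$\frac{Z - 369}{\left(\left(-83 - 160\right) + c{\left(7 \right)}\right) + U} = \frac{101 - 369}{\left(\left(-83 - 160\right) + 7\right) + 258} = - \frac{268}{\left(-243 + 7\right) + 258} = - \frac{268}{-236 + 258} = - \frac{268}{22} = \left(-268\right) \frac{1}{22} = - \frac{134}{11}$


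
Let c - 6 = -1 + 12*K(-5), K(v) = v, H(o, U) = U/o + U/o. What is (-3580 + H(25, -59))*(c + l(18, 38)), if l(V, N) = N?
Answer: 1523506/25 ≈ 60940.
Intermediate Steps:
H(o, U) = 2*U/o
c = -55 (c = 6 + (-1 + 12*(-5)) = 6 + (-1 - 60) = 6 - 61 = -55)
(-3580 + H(25, -59))*(c + l(18, 38)) = (-3580 + 2*(-59)/25)*(-55 + 38) = (-3580 + 2*(-59)*(1/25))*(-17) = (-3580 - 118/25)*(-17) = -89618/25*(-17) = 1523506/25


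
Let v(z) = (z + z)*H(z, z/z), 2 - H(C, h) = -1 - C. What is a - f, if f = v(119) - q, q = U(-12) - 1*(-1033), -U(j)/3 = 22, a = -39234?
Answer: -67303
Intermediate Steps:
H(C, h) = 3 + C (H(C, h) = 2 - (-1 - C) = 2 + (1 + C) = 3 + C)
U(j) = -66 (U(j) = -3*22 = -66)
v(z) = 2*z*(3 + z) (v(z) = (z + z)*(3 + z) = (2*z)*(3 + z) = 2*z*(3 + z))
q = 967 (q = -66 - 1*(-1033) = -66 + 1033 = 967)
f = 28069 (f = 2*119*(3 + 119) - 1*967 = 2*119*122 - 967 = 29036 - 967 = 28069)
a - f = -39234 - 1*28069 = -39234 - 28069 = -67303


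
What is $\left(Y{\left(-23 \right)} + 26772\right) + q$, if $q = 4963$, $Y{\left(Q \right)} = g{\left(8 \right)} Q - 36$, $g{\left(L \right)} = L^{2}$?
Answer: $30227$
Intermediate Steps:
$Y{\left(Q \right)} = -36 + 64 Q$ ($Y{\left(Q \right)} = 8^{2} Q - 36 = 64 Q - 36 = -36 + 64 Q$)
$\left(Y{\left(-23 \right)} + 26772\right) + q = \left(\left(-36 + 64 \left(-23\right)\right) + 26772\right) + 4963 = \left(\left(-36 - 1472\right) + 26772\right) + 4963 = \left(-1508 + 26772\right) + 4963 = 25264 + 4963 = 30227$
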